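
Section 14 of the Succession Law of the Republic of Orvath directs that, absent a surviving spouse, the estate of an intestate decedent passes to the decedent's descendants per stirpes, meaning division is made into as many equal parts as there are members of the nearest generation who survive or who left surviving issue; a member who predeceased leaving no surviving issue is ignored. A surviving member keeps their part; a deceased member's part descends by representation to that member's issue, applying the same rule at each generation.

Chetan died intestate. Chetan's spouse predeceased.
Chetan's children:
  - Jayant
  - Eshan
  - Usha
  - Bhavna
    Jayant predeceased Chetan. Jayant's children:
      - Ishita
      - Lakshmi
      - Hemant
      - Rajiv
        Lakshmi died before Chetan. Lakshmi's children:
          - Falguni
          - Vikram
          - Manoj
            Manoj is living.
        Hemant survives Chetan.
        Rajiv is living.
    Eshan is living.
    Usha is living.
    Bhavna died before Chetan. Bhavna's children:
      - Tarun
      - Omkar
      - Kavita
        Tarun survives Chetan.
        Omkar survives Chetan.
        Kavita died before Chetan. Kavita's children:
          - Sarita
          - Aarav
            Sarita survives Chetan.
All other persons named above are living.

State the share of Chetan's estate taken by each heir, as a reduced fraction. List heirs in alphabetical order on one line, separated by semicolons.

Aarav 1/24; Eshan 1/4; Falguni 1/48; Hemant 1/16; Ishita 1/16; Manoj 1/48; Omkar 1/12; Rajiv 1/16; Sarita 1/24; Tarun 1/12; Usha 1/4; Vikram 1/48

There is no surviving spouse, so the entire estate passes to Chetan's descendants per stirpes.
The estate is divided into 4 equal shares of 1/4 among Jayant, Eshan, Usha, Bhavna.
Jayant predeceased; the 1/4 allotted to Jayant's branch passes to Jayant's issue by representation.
The 1/4 is divided into 4 equal shares of 1/16 among Ishita, Lakshmi, Hemant, Rajiv.
Ishita is living and takes 1/16.
Lakshmi predeceased; the 1/16 allotted to Lakshmi's branch passes to Lakshmi's issue by representation.
The 1/16 is divided into 3 equal shares of 1/48 among Falguni, Vikram, Manoj.
Falguni is living and takes 1/48.
Vikram is living and takes 1/48.
Manoj is living and takes 1/48.
Hemant is living and takes 1/16.
Rajiv is living and takes 1/16.
Eshan is living and takes 1/4.
Usha is living and takes 1/4.
Bhavna predeceased; the 1/4 allotted to Bhavna's branch passes to Bhavna's issue by representation.
The 1/4 is divided into 3 equal shares of 1/12 among Tarun, Omkar, Kavita.
Tarun is living and takes 1/12.
Omkar is living and takes 1/12.
Kavita predeceased; the 1/12 allotted to Kavita's branch passes to Kavita's issue by representation.
The 1/12 is divided into 2 equal shares of 1/24 among Sarita, Aarav.
Sarita is living and takes 1/24.
Aarav is living and takes 1/24.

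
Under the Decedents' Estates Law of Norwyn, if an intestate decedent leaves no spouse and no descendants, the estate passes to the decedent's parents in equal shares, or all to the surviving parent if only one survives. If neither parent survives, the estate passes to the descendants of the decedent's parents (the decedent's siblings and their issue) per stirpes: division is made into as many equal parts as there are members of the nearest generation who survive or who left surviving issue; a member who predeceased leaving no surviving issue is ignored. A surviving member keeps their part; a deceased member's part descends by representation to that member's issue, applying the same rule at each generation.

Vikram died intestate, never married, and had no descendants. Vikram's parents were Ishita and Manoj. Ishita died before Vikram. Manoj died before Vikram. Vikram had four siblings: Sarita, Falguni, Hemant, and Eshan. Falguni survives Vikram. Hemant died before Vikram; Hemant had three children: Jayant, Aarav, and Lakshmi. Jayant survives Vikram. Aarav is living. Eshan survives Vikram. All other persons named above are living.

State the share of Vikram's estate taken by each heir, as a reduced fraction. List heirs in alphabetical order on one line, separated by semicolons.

Aarav 1/12; Eshan 1/4; Falguni 1/4; Jayant 1/12; Lakshmi 1/12; Sarita 1/4

Neither parent survives and there are no descendants, so the estate passes to Vikram's siblings and their issue per stirpes.
The estate is divided into 4 equal shares of 1/4 among Sarita, Falguni, Hemant, Eshan.
Sarita is living and takes 1/4.
Falguni is living and takes 1/4.
Hemant predeceased; the 1/4 allotted to Hemant's branch passes to Hemant's issue by representation.
The 1/4 is divided into 3 equal shares of 1/12 among Jayant, Aarav, Lakshmi.
Jayant is living and takes 1/12.
Aarav is living and takes 1/12.
Lakshmi is living and takes 1/12.
Eshan is living and takes 1/4.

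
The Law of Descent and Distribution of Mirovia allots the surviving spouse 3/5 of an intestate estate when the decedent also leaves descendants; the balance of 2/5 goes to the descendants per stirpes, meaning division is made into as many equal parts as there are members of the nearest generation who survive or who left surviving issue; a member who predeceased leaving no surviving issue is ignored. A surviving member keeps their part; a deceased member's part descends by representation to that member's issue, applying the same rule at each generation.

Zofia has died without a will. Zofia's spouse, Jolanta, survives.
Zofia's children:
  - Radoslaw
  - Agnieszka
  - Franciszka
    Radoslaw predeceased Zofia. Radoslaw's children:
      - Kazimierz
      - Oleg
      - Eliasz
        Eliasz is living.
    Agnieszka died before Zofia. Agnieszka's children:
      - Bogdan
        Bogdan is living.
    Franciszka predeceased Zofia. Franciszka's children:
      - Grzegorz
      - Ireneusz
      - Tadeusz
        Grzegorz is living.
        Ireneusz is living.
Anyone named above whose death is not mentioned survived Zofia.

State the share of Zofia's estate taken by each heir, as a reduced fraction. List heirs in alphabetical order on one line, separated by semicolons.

Jolanta, as surviving spouse, takes 3/5.
The remaining 2/5 passes to Zofia's descendants per stirpes.
The 2/5 is divided into 3 equal shares of 2/15 among Radoslaw, Agnieszka, Franciszka.
Radoslaw predeceased; the 2/15 allotted to Radoslaw's branch passes to Radoslaw's issue by representation.
The 2/15 is divided into 3 equal shares of 2/45 among Kazimierz, Oleg, Eliasz.
Kazimierz is living and takes 2/45.
Oleg is living and takes 2/45.
Eliasz is living and takes 2/45.
Agnieszka predeceased; the 2/15 allotted to Agnieszka's branch passes to Agnieszka's issue by representation.
Bogdan is the sole taker at this level and receives the full 2/15.
Franciszka predeceased; the 2/15 allotted to Franciszka's branch passes to Franciszka's issue by representation.
The 2/15 is divided into 3 equal shares of 2/45 among Grzegorz, Ireneusz, Tadeusz.
Grzegorz is living and takes 2/45.
Ireneusz is living and takes 2/45.
Tadeusz is living and takes 2/45.

Bogdan 2/15; Eliasz 2/45; Grzegorz 2/45; Ireneusz 2/45; Jolanta 3/5; Kazimierz 2/45; Oleg 2/45; Tadeusz 2/45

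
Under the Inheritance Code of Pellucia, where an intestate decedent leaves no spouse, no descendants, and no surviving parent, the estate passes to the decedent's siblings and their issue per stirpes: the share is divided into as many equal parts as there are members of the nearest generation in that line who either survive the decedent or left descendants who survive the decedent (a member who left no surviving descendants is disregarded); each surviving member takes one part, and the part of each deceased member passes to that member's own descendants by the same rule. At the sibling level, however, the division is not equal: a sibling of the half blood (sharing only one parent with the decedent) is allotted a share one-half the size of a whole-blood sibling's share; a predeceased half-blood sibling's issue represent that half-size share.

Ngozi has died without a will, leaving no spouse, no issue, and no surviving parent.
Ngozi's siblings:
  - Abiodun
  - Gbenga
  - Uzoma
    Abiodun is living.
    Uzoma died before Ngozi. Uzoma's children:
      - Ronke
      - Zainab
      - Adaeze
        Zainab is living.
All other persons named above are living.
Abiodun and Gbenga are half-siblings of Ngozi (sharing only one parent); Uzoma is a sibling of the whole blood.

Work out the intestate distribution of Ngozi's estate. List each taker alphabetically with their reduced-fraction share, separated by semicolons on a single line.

No spouse, descendants, or parent survives, so the estate passes to Ngozi's siblings per stirpes.
Half-blood siblings count for one-half the weight of whole-blood siblings at the initial division.
Dividing 1 in proportion to weights (total weight 2): Abiodun (weight 1/2) → 1/4; Gbenga (weight 1/2) → 1/4; Uzoma (weight 1) → 1/2.
Abiodun is living and takes 1/4.
Gbenga is living and takes 1/4.
Uzoma predeceased; the 1/2 allotted to Uzoma's branch passes to Uzoma's issue by representation.
The 1/2 is divided into 3 equal shares of 1/6 among Ronke, Zainab, Adaeze.
Ronke is living and takes 1/6.
Zainab is living and takes 1/6.
Adaeze is living and takes 1/6.

Abiodun 1/4; Adaeze 1/6; Gbenga 1/4; Ronke 1/6; Zainab 1/6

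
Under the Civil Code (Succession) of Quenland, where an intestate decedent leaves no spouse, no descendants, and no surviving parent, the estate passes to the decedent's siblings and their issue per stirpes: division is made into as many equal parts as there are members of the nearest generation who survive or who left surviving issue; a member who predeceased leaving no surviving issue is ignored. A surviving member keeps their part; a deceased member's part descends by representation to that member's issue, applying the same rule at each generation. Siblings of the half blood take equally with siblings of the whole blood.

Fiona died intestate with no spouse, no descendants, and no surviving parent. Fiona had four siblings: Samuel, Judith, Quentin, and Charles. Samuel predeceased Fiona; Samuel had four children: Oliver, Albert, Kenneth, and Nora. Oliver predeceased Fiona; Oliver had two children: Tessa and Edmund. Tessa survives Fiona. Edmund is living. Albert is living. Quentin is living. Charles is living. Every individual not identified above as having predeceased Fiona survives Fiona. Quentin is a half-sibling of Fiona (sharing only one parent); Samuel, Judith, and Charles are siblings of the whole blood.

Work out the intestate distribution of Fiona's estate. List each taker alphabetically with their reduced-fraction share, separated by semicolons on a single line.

No spouse, descendants, or parent survives, so the estate passes to Fiona's siblings per stirpes.
Half-blood and whole-blood siblings take equally under the stated rule.
The estate is divided into 4 equal shares of 1/4 among Samuel, Judith, Quentin, Charles.
Samuel predeceased; the 1/4 allotted to Samuel's branch passes to Samuel's issue by representation.
The 1/4 is divided into 4 equal shares of 1/16 among Oliver, Albert, Kenneth, Nora.
Oliver predeceased; the 1/16 allotted to Oliver's branch passes to Oliver's issue by representation.
The 1/16 is divided into 2 equal shares of 1/32 among Tessa, Edmund.
Tessa is living and takes 1/32.
Edmund is living and takes 1/32.
Albert is living and takes 1/16.
Kenneth is living and takes 1/16.
Nora is living and takes 1/16.
Judith is living and takes 1/4.
Quentin is living and takes 1/4.
Charles is living and takes 1/4.

Albert 1/16; Charles 1/4; Edmund 1/32; Judith 1/4; Kenneth 1/16; Nora 1/16; Quentin 1/4; Tessa 1/32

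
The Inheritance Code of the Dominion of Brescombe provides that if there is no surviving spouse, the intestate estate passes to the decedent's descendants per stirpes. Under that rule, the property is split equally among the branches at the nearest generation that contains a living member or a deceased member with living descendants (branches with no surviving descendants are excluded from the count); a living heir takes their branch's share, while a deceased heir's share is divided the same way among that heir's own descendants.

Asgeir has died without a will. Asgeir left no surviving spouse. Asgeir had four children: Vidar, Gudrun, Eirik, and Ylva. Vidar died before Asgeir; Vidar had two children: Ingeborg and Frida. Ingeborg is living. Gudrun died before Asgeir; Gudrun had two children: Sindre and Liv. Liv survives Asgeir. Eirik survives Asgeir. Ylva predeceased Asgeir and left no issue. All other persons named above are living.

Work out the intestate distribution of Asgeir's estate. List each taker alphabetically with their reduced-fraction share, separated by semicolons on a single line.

Eirik 1/3; Frida 1/6; Ingeborg 1/6; Liv 1/6; Sindre 1/6

There is no surviving spouse, so the entire estate passes to Asgeir's descendants per stirpes.
Ylva left no surviving issue, so that branch lapses and is disregarded.
The estate is divided into 3 equal shares of 1/3 among Vidar, Gudrun, Eirik.
Vidar predeceased; the 1/3 allotted to Vidar's branch passes to Vidar's issue by representation.
The 1/3 is divided into 2 equal shares of 1/6 among Ingeborg, Frida.
Ingeborg is living and takes 1/6.
Frida is living and takes 1/6.
Gudrun predeceased; the 1/3 allotted to Gudrun's branch passes to Gudrun's issue by representation.
The 1/3 is divided into 2 equal shares of 1/6 among Sindre, Liv.
Sindre is living and takes 1/6.
Liv is living and takes 1/6.
Eirik is living and takes 1/3.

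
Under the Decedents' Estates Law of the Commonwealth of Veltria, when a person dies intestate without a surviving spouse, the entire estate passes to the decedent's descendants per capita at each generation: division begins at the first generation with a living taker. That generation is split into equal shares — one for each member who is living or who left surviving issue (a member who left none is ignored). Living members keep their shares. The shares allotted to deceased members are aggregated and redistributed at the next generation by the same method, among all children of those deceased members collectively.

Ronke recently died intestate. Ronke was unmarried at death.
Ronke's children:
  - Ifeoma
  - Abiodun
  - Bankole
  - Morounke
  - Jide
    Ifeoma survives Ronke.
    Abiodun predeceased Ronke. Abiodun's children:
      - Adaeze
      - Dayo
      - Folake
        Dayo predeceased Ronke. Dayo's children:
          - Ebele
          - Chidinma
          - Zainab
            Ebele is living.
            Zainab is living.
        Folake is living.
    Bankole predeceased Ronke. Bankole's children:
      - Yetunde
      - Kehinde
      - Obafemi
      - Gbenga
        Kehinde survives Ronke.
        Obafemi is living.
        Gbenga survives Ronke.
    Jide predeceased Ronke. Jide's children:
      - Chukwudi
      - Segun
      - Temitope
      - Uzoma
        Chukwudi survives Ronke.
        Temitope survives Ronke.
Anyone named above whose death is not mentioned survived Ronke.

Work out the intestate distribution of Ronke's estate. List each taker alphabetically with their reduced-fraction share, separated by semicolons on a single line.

There is no surviving spouse, so the entire estate passes to Ronke's descendants per capita at each generation.
At generation 1 (Ifeoma, Abiodun, Bankole, Morounke, Jide) there are 5 shares of (1)/5 = 1/5 each.
Living: Ifeoma and Morounke — each takes 1/5.
Deceased: Abiodun, Bankole, and Jide. Their combined 3/5 is pooled and carried to generation 2.
At generation 2 (Adaeze, Dayo, Folake, Yetunde, Kehinde, Obafemi, Gbenga, Chukwudi, Segun, Temitope, Uzoma) there are 11 shares of (3/5)/11 = 3/55 each.
Living: Adaeze, Folake, Yetunde, Kehinde, Obafemi, Gbenga, Chukwudi, Segun, Temitope, and Uzoma — each takes 3/55.
Deceased: Dayo. That 3/55 share is carried to generation 3.
At generation 3 (Ebele, Chidinma, Zainab) there are 3 shares of (3/55)/3 = 1/55 each.
Living: Ebele, Chidinma, and Zainab — each takes 1/55.

Adaeze 3/55; Chidinma 1/55; Chukwudi 3/55; Ebele 1/55; Folake 3/55; Gbenga 3/55; Ifeoma 1/5; Kehinde 3/55; Morounke 1/5; Obafemi 3/55; Segun 3/55; Temitope 3/55; Uzoma 3/55; Yetunde 3/55; Zainab 1/55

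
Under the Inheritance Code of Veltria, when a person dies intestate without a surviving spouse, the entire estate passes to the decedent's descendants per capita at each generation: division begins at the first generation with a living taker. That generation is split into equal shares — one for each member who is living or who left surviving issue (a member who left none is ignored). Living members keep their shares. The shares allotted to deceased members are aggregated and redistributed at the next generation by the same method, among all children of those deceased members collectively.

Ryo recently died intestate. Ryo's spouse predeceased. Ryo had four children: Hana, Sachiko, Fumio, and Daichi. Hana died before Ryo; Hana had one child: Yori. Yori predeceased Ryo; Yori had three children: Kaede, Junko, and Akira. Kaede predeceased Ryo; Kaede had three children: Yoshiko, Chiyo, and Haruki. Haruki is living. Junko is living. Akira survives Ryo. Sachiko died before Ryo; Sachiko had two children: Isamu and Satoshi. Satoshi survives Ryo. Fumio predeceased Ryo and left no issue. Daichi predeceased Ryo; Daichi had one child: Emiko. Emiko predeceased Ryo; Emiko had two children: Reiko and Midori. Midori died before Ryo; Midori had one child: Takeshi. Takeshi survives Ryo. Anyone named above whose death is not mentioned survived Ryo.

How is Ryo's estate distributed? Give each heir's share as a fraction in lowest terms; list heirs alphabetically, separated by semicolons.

Akira 1/10; Chiyo 1/20; Haruki 1/20; Isamu 1/4; Junko 1/10; Reiko 1/10; Satoshi 1/4; Takeshi 1/20; Yoshiko 1/20

There is no surviving spouse, so the entire estate passes to Ryo's descendants per capita at each generation.
No one at generation 1 (Hana, Sachiko, Daichi) is living; moving to the next generation.
At generation 2 (Yori, Isamu, Satoshi, Emiko) there are 4 shares of (1)/4 = 1/4 each.
Living: Isamu and Satoshi — each takes 1/4.
Deceased: Yori and Emiko. Their combined 1/2 is pooled and carried to generation 3.
At generation 3 (Kaede, Junko, Akira, Reiko, Midori) there are 5 shares of (1/2)/5 = 1/10 each.
Living: Junko, Akira, and Reiko — each takes 1/10.
Deceased: Kaede and Midori. Their combined 1/5 is pooled and carried to generation 4.
At generation 4 (Yoshiko, Chiyo, Haruki, Takeshi) there are 4 shares of (1/5)/4 = 1/20 each.
Living: Yoshiko, Chiyo, Haruki, and Takeshi — each takes 1/20.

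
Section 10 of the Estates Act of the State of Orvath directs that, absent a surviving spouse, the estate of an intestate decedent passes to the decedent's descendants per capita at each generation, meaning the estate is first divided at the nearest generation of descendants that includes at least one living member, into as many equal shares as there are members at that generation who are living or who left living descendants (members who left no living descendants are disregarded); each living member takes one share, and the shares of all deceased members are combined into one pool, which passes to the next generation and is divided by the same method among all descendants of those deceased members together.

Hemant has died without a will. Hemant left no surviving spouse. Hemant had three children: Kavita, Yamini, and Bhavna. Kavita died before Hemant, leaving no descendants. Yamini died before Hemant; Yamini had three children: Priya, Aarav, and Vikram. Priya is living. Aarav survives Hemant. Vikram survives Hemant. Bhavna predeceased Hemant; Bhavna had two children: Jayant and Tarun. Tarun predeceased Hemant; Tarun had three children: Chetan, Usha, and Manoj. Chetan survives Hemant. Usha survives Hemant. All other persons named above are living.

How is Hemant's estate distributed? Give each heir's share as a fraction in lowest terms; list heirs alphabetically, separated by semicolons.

There is no surviving spouse, so the entire estate passes to Hemant's descendants per capita at each generation.
No one at generation 1 (Yamini, Bhavna) is living; moving to the next generation.
At generation 2 (Priya, Aarav, Vikram, Jayant, Tarun) there are 5 shares of (1)/5 = 1/5 each.
Living: Priya, Aarav, Vikram, and Jayant — each takes 1/5.
Deceased: Tarun. That 1/5 share is carried to generation 3.
At generation 3 (Chetan, Usha, Manoj) there are 3 shares of (1/5)/3 = 1/15 each.
Living: Chetan, Usha, and Manoj — each takes 1/15.

Aarav 1/5; Chetan 1/15; Jayant 1/5; Manoj 1/15; Priya 1/5; Usha 1/15; Vikram 1/5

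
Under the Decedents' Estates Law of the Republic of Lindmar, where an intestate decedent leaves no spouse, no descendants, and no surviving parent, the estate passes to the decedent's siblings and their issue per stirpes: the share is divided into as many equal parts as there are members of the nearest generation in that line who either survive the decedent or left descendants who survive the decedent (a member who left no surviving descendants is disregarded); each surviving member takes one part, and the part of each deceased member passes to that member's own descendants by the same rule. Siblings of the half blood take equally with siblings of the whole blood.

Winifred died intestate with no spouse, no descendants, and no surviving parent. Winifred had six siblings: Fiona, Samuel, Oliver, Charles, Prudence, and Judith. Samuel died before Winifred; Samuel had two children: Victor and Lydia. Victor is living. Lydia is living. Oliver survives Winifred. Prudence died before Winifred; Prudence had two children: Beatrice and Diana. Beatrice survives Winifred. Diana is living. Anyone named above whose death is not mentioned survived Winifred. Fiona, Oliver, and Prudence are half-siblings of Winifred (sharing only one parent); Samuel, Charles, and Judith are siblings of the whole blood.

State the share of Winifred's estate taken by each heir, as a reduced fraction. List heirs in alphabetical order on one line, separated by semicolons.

No spouse, descendants, or parent survives, so the estate passes to Winifred's siblings per stirpes.
Half-blood and whole-blood siblings take equally under the stated rule.
The estate is divided into 6 equal shares of 1/6 among Fiona, Samuel, Oliver, Charles, Prudence, Judith.
Fiona is living and takes 1/6.
Samuel predeceased; the 1/6 allotted to Samuel's branch passes to Samuel's issue by representation.
The 1/6 is divided into 2 equal shares of 1/12 among Victor, Lydia.
Victor is living and takes 1/12.
Lydia is living and takes 1/12.
Oliver is living and takes 1/6.
Charles is living and takes 1/6.
Prudence predeceased; the 1/6 allotted to Prudence's branch passes to Prudence's issue by representation.
The 1/6 is divided into 2 equal shares of 1/12 among Beatrice, Diana.
Beatrice is living and takes 1/12.
Diana is living and takes 1/12.
Judith is living and takes 1/6.

Beatrice 1/12; Charles 1/6; Diana 1/12; Fiona 1/6; Judith 1/6; Lydia 1/12; Oliver 1/6; Victor 1/12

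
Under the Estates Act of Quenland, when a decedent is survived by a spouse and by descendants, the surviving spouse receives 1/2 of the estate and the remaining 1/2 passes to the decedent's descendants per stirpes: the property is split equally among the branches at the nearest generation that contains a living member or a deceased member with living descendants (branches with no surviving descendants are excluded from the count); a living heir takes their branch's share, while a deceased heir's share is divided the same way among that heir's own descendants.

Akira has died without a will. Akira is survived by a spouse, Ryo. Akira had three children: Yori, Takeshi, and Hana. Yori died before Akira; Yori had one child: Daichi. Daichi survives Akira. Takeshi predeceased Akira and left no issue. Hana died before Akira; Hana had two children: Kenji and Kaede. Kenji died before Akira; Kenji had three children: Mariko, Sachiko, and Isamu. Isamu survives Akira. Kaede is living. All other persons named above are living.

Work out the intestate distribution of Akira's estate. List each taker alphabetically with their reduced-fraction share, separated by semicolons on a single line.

Ryo, as surviving spouse, takes 1/2.
The remaining 1/2 passes to Akira's descendants per stirpes.
Takeshi left no surviving issue, so that branch lapses and is disregarded.
The 1/2 is divided into 2 equal shares of 1/4 among Yori, Hana.
Yori predeceased; the 1/4 allotted to Yori's branch passes to Yori's issue by representation.
Daichi is the sole taker at this level and receives the full 1/4.
Hana predeceased; the 1/4 allotted to Hana's branch passes to Hana's issue by representation.
The 1/4 is divided into 2 equal shares of 1/8 among Kenji, Kaede.
Kenji predeceased; the 1/8 allotted to Kenji's branch passes to Kenji's issue by representation.
The 1/8 is divided into 3 equal shares of 1/24 among Mariko, Sachiko, Isamu.
Mariko is living and takes 1/24.
Sachiko is living and takes 1/24.
Isamu is living and takes 1/24.
Kaede is living and takes 1/8.

Daichi 1/4; Isamu 1/24; Kaede 1/8; Mariko 1/24; Ryo 1/2; Sachiko 1/24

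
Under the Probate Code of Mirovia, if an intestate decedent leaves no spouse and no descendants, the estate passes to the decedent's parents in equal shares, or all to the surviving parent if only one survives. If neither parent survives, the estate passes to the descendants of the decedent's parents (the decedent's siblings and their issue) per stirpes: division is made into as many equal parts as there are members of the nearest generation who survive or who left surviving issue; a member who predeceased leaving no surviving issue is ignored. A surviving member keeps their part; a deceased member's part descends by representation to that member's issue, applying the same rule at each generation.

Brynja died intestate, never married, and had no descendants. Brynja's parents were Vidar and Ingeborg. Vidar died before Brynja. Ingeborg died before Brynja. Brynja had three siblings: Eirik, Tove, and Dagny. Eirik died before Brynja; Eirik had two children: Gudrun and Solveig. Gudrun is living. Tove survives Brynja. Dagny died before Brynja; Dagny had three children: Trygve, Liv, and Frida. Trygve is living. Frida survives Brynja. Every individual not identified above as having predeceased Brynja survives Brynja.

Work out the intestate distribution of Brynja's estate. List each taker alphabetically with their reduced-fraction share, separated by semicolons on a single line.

Frida 1/9; Gudrun 1/6; Liv 1/9; Solveig 1/6; Tove 1/3; Trygve 1/9

Neither parent survives and there are no descendants, so the estate passes to Brynja's siblings and their issue per stirpes.
The estate is divided into 3 equal shares of 1/3 among Eirik, Tove, Dagny.
Eirik predeceased; the 1/3 allotted to Eirik's branch passes to Eirik's issue by representation.
The 1/3 is divided into 2 equal shares of 1/6 among Gudrun, Solveig.
Gudrun is living and takes 1/6.
Solveig is living and takes 1/6.
Tove is living and takes 1/3.
Dagny predeceased; the 1/3 allotted to Dagny's branch passes to Dagny's issue by representation.
The 1/3 is divided into 3 equal shares of 1/9 among Trygve, Liv, Frida.
Trygve is living and takes 1/9.
Liv is living and takes 1/9.
Frida is living and takes 1/9.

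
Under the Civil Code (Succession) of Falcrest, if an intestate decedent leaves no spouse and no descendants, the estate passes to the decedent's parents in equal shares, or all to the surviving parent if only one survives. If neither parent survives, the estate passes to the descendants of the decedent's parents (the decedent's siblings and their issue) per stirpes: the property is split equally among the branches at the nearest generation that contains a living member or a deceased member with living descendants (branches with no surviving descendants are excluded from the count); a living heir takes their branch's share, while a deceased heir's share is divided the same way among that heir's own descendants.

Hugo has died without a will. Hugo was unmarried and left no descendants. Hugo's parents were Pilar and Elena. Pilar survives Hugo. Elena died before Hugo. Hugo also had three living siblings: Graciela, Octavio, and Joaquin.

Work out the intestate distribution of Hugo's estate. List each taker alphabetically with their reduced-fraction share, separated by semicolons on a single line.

Only one parent, Pilar, survives, so Pilar takes the entire estate. The siblings take nothing because a surviving parent has priority.

Pilar 1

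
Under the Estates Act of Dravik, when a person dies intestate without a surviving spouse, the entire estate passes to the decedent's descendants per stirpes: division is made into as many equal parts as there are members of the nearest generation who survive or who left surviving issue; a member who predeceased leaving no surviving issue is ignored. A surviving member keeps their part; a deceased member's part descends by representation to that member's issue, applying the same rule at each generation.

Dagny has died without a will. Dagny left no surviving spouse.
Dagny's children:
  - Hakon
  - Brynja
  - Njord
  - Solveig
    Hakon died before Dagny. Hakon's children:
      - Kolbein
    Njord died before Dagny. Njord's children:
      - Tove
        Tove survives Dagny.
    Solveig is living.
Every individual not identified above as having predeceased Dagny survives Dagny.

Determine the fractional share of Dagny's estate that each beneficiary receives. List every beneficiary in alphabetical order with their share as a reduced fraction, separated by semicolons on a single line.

Brynja 1/4; Kolbein 1/4; Solveig 1/4; Tove 1/4

There is no surviving spouse, so the entire estate passes to Dagny's descendants per stirpes.
The estate is divided into 4 equal shares of 1/4 among Hakon, Brynja, Njord, Solveig.
Hakon predeceased; the 1/4 allotted to Hakon's branch passes to Hakon's issue by representation.
Kolbein is the sole taker at this level and receives the full 1/4.
Brynja is living and takes 1/4.
Njord predeceased; the 1/4 allotted to Njord's branch passes to Njord's issue by representation.
Tove is the sole taker at this level and receives the full 1/4.
Solveig is living and takes 1/4.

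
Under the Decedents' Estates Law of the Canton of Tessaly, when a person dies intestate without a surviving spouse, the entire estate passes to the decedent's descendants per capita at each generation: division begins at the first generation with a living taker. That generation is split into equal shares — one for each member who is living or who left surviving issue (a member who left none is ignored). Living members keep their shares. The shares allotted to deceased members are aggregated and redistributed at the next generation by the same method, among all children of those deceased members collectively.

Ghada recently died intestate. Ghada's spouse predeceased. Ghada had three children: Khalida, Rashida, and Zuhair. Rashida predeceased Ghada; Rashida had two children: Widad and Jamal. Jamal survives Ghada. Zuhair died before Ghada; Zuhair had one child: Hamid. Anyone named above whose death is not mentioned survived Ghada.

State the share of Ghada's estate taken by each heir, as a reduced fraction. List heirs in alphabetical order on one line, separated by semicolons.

There is no surviving spouse, so the entire estate passes to Ghada's descendants per capita at each generation.
At generation 1 (Khalida, Rashida, Zuhair) there are 3 shares of (1)/3 = 1/3 each.
Living: Khalida — each takes 1/3.
Deceased: Rashida and Zuhair. Their combined 2/3 is pooled and carried to generation 2.
At generation 2 (Widad, Jamal, Hamid) there are 3 shares of (2/3)/3 = 2/9 each.
Living: Widad, Jamal, and Hamid — each takes 2/9.

Hamid 2/9; Jamal 2/9; Khalida 1/3; Widad 2/9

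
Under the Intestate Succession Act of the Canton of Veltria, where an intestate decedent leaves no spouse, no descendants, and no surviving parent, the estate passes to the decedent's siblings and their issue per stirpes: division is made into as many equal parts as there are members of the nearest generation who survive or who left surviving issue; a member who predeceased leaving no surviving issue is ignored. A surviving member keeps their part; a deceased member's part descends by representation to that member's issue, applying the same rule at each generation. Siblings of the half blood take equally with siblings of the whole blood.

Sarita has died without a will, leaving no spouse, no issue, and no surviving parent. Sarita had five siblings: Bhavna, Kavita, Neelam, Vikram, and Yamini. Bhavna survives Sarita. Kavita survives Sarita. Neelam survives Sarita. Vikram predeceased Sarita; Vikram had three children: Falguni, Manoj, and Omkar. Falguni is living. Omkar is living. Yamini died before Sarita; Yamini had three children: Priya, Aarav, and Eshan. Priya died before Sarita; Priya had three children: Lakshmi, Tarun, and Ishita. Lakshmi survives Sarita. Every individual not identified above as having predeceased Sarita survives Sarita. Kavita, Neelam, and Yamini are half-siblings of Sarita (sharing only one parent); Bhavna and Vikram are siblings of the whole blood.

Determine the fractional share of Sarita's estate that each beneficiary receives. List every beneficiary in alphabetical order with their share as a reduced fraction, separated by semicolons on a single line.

No spouse, descendants, or parent survives, so the estate passes to Sarita's siblings per stirpes.
Half-blood and whole-blood siblings take equally under the stated rule.
The estate is divided into 5 equal shares of 1/5 among Bhavna, Kavita, Neelam, Vikram, Yamini.
Bhavna is living and takes 1/5.
Kavita is living and takes 1/5.
Neelam is living and takes 1/5.
Vikram predeceased; the 1/5 allotted to Vikram's branch passes to Vikram's issue by representation.
The 1/5 is divided into 3 equal shares of 1/15 among Falguni, Manoj, Omkar.
Falguni is living and takes 1/15.
Manoj is living and takes 1/15.
Omkar is living and takes 1/15.
Yamini predeceased; the 1/5 allotted to Yamini's branch passes to Yamini's issue by representation.
The 1/5 is divided into 3 equal shares of 1/15 among Priya, Aarav, Eshan.
Priya predeceased; the 1/15 allotted to Priya's branch passes to Priya's issue by representation.
The 1/15 is divided into 3 equal shares of 1/45 among Lakshmi, Tarun, Ishita.
Lakshmi is living and takes 1/45.
Tarun is living and takes 1/45.
Ishita is living and takes 1/45.
Aarav is living and takes 1/15.
Eshan is living and takes 1/15.

Aarav 1/15; Bhavna 1/5; Eshan 1/15; Falguni 1/15; Ishita 1/45; Kavita 1/5; Lakshmi 1/45; Manoj 1/15; Neelam 1/5; Omkar 1/15; Tarun 1/45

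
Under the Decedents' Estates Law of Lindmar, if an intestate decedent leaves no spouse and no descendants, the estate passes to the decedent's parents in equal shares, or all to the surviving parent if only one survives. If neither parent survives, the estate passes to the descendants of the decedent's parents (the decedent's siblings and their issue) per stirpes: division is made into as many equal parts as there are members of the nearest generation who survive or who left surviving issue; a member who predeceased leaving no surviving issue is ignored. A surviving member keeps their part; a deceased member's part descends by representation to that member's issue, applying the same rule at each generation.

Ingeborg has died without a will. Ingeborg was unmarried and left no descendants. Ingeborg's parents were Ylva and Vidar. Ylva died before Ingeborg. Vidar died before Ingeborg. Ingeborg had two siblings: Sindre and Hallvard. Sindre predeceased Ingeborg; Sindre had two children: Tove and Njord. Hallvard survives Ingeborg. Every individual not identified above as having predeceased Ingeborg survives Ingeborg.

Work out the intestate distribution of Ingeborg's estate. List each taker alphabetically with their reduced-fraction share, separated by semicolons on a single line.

Hallvard 1/2; Njord 1/4; Tove 1/4

Neither parent survives and there are no descendants, so the estate passes to Ingeborg's siblings and their issue per stirpes.
The estate is divided into 2 equal shares of 1/2 among Sindre, Hallvard.
Sindre predeceased; the 1/2 allotted to Sindre's branch passes to Sindre's issue by representation.
The 1/2 is divided into 2 equal shares of 1/4 among Tove, Njord.
Tove is living and takes 1/4.
Njord is living and takes 1/4.
Hallvard is living and takes 1/2.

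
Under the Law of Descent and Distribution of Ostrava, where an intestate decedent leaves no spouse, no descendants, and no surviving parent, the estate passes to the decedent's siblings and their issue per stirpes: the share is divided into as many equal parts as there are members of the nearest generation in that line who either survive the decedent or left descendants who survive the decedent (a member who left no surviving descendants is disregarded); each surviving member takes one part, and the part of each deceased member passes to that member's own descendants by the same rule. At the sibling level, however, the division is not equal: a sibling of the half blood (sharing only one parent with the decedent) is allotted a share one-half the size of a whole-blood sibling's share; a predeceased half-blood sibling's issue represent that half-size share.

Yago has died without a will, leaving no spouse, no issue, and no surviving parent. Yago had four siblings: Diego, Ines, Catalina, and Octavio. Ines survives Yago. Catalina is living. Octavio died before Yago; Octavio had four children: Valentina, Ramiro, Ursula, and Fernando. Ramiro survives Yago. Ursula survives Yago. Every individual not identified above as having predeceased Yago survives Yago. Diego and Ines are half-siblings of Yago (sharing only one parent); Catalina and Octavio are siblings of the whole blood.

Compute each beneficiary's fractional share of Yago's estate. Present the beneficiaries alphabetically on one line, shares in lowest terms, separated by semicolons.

No spouse, descendants, or parent survives, so the estate passes to Yago's siblings per stirpes.
Half-blood siblings count for one-half the weight of whole-blood siblings at the initial division.
Dividing 1 in proportion to weights (total weight 3): Diego (weight 1/2) → 1/6; Ines (weight 1/2) → 1/6; Catalina (weight 1) → 1/3; Octavio (weight 1) → 1/3.
Diego is living and takes 1/6.
Ines is living and takes 1/6.
Catalina is living and takes 1/3.
Octavio predeceased; the 1/3 allotted to Octavio's branch passes to Octavio's issue by representation.
The 1/3 is divided into 4 equal shares of 1/12 among Valentina, Ramiro, Ursula, Fernando.
Valentina is living and takes 1/12.
Ramiro is living and takes 1/12.
Ursula is living and takes 1/12.
Fernando is living and takes 1/12.

Catalina 1/3; Diego 1/6; Fernando 1/12; Ines 1/6; Ramiro 1/12; Ursula 1/12; Valentina 1/12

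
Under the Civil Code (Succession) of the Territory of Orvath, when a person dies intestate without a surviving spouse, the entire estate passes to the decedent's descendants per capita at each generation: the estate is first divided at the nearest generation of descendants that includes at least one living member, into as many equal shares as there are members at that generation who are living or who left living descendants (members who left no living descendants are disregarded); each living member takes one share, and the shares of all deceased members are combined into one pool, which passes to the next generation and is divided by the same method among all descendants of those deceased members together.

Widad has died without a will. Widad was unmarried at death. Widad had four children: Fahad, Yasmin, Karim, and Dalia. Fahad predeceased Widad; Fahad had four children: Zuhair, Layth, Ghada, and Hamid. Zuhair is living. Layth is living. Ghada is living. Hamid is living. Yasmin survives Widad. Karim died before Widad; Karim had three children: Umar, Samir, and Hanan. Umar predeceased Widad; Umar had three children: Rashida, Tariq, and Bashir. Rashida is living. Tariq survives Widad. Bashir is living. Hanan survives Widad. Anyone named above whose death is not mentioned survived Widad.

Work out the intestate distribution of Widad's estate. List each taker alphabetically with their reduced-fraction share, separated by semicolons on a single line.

Bashir 1/42; Dalia 1/4; Ghada 1/14; Hamid 1/14; Hanan 1/14; Layth 1/14; Rashida 1/42; Samir 1/14; Tariq 1/42; Yasmin 1/4; Zuhair 1/14

There is no surviving spouse, so the entire estate passes to Widad's descendants per capita at each generation.
At generation 1 (Fahad, Yasmin, Karim, Dalia) there are 4 shares of (1)/4 = 1/4 each.
Living: Yasmin and Dalia — each takes 1/4.
Deceased: Fahad and Karim. Their combined 1/2 is pooled and carried to generation 2.
At generation 2 (Zuhair, Layth, Ghada, Hamid, Umar, Samir, Hanan) there are 7 shares of (1/2)/7 = 1/14 each.
Living: Zuhair, Layth, Ghada, Hamid, Samir, and Hanan — each takes 1/14.
Deceased: Umar. That 1/14 share is carried to generation 3.
At generation 3 (Rashida, Tariq, Bashir) there are 3 shares of (1/14)/3 = 1/42 each.
Living: Rashida, Tariq, and Bashir — each takes 1/42.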